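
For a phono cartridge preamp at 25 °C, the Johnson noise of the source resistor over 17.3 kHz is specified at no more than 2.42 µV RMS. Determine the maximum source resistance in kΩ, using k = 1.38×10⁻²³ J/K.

T = 25 °C + 273.15 = 298.15 K
Johnson–Nyquist: V_n = √(4kTRB) ⇒ R = V_n² / (4kTB)
4kTB = 4 × 1.38×10⁻²³ × 298.15 × 1.73×10⁴ = 2.85×10⁻¹⁶
R = (2.42×10⁻⁶)² / 2.85×10⁻¹⁶ = 2.06×10⁴ Ω = 20.6 kΩ

20.6 kΩ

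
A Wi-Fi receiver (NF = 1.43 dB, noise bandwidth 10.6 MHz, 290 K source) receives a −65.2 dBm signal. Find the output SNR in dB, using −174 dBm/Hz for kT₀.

37.1 dB

Noise floor: N = −174 + 10 log₁₀(B) + NF
10 log₁₀(1.06×10⁷) = 70.25 dB
N = −174 + 70.25 + 1.43 = −102.32 dBm
SNR = P_sig − N = −65.2 − (−102.32) = 37.12 dB → 37.1 dB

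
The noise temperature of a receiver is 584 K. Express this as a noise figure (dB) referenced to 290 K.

F = 1 + T_e/T₀ = 1 + 584/290 = 3.01379
NF = 10 log₁₀(3.01379) = 4.79 dB

4.79 dB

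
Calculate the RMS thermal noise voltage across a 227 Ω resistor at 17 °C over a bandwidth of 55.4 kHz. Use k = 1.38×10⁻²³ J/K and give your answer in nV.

449 nV

T = 17 °C + 273.15 = 290.15 K
V_n = √(4kTRB)
4kTRB = 4 × 1.38×10⁻²³ × 290.15 × 2.27×10² × 5.54×10⁴ = 2.01×10⁻¹³ V²
V_n = √(2.01×10⁻¹³) = 4.49×10⁻⁷ V = 449 nV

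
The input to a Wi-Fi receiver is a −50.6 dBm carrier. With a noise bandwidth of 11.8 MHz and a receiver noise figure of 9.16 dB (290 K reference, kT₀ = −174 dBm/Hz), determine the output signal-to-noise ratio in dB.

43.5 dB

Noise floor: N = −174 + 10 log₁₀(B) + NF
10 log₁₀(1.18×10⁷) = 70.72 dB
N = −174 + 70.72 + 9.16 = −94.12 dBm
SNR = P_sig − N = −50.6 − (−94.12) = 43.52 dB → 43.5 dB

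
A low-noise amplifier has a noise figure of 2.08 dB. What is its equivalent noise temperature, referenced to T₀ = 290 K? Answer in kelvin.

F = 10^(2.08/10) = 1.61436
T_e = (F − 1)·T₀ = (1.61436 − 1) × 290 = 178 K

178 K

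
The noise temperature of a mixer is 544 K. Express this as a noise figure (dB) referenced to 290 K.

F = 1 + T_e/T₀ = 1 + 544/290 = 2.87586
NF = 10 log₁₀(2.87586) = 4.59 dB

4.59 dB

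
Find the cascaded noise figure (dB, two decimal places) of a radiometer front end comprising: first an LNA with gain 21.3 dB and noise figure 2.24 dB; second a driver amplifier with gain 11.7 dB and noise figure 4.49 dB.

2.27 dB

Convert to linear (a loss of L dB is a gain of −L dB): F_i = 10^(NF_i/10), G_i = 10^(G_i,dB/10)
  Stage 1: F_1 = 10^(2.24/10) = 1.675, G_1 = 10^(21.3/10) = 134.9
  Stage 2: F_2 = 10^(4.49/10) = 2.812, G_2 = 10^(11.7/10) = 14.79
Friis cascade:
  F = 1.675 + (2.812 − 1)/134.9 = 1.688
NF = 10 log₁₀(1.688) = 2.27 dB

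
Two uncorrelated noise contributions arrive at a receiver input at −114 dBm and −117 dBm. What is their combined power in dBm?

−112.2 dBm

Convert to linear, add, convert back:
P₁ = 3.98×10⁻¹⁵ W, P₂ = 2.00×10⁻¹⁵ W
P_tot = 5.98×10⁻¹⁵ W → 10 log₁₀(P_tot / 10⁻³) = −112.2 dBm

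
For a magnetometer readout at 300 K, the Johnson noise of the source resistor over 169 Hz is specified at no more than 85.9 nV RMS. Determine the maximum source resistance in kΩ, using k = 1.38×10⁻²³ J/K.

2.64 kΩ

Johnson–Nyquist: V_n = √(4kTRB) ⇒ R = V_n² / (4kTB)
4kTB = 4 × 1.38×10⁻²³ × 300 × 1.69×10² = 2.80×10⁻¹⁸
R = (8.59×10⁻⁸)² / 2.80×10⁻¹⁸ = 2.64×10³ Ω = 2.64 kΩ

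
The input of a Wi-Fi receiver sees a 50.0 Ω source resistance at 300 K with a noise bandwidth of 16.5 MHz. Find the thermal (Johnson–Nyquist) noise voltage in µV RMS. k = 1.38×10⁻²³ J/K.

3.70 µV

V_n = √(4kTRB)
4kTRB = 4 × 1.38×10⁻²³ × 300 × 5.00×10¹ × 1.65×10⁷ = 1.37×10⁻¹¹ V²
V_n = √(1.37×10⁻¹¹) = 3.70×10⁻⁶ V = 3.70 µV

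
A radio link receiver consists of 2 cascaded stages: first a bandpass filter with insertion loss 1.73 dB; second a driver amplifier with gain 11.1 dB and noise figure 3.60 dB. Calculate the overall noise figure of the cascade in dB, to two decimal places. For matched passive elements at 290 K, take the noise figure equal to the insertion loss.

5.33 dB

Convert to linear (a loss of L dB is a gain of −L dB): F_i = 10^(NF_i/10), G_i = 10^(G_i,dB/10)
  Stage 1: F_1 = 10^(1.73/10) = 1.489, G_1 = 10^(−1.73/10) = 0.6714
  Stage 2: F_2 = 10^(3.60/10) = 2.291, G_2 = 10^(11.1/10) = 12.88
Friis cascade:
  F = 1.489 + (2.291 − 1)/0.6714 = 3.412
NF = 10 log₁₀(3.412) = 5.33 dB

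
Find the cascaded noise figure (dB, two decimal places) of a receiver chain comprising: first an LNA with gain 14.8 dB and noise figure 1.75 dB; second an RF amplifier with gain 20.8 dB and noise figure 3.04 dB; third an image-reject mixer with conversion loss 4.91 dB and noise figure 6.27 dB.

Convert to linear (a loss of L dB is a gain of −L dB): F_i = 10^(NF_i/10), G_i = 10^(G_i,dB/10)
  Stage 1: F_1 = 10^(1.75/10) = 1.496, G_1 = 10^(14.8/10) = 30.20
  Stage 2: F_2 = 10^(3.04/10) = 2.014, G_2 = 10^(20.8/10) = 120.2
  Stage 3: F_3 = 10^(6.27/10) = 4.236, G_3 = 10^(−4.91/10) = 0.3228
Friis cascade:
  F = 1.496 + (2.014 − 1)/30.20 + (4.236 − 1)/3631 = 1.531
NF = 10 log₁₀(1.531) = 1.85 dB

1.85 dB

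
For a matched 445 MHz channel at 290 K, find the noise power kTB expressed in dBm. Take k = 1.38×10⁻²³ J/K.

P_n = kTB = 1.38×10⁻²³ × 290 × 4.45×10⁸ = 1.78×10⁻¹² W
In dBm: 10 log₁₀(1.78×10⁻¹² / 10⁻³) = −87.5 dBm

−87.5 dBm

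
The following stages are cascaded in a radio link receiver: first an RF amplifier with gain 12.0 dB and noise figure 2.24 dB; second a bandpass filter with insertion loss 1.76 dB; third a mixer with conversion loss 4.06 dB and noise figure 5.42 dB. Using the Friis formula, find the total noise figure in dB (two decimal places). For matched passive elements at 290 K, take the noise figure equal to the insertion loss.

2.88 dB

Convert to linear (a loss of L dB is a gain of −L dB): F_i = 10^(NF_i/10), G_i = 10^(G_i,dB/10)
  Stage 1: F_1 = 10^(2.24/10) = 1.675, G_1 = 10^(12.0/10) = 15.85
  Stage 2: F_2 = 10^(1.76/10) = 1.500, G_2 = 10^(−1.76/10) = 0.6668
  Stage 3: F_3 = 10^(5.42/10) = 3.483, G_3 = 10^(−4.06/10) = 0.3926
Friis cascade:
  F = 1.675 + (1.500 − 1)/15.85 + (3.483 − 1)/10.57 = 1.941
NF = 10 log₁₀(1.941) = 2.88 dB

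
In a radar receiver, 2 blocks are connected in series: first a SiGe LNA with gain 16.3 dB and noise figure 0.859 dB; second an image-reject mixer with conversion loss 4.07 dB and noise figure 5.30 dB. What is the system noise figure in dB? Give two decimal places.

1.05 dB

Convert to linear (a loss of L dB is a gain of −L dB): F_i = 10^(NF_i/10), G_i = 10^(G_i,dB/10)
  Stage 1: F_1 = 10^(0.859/10) = 1.219, G_1 = 10^(16.3/10) = 42.66
  Stage 2: F_2 = 10^(5.30/10) = 3.388, G_2 = 10^(−4.07/10) = 0.3917
Friis cascade:
  F = 1.219 + (3.388 − 1)/42.66 = 1.275
NF = 10 log₁₀(1.275) = 1.05 dB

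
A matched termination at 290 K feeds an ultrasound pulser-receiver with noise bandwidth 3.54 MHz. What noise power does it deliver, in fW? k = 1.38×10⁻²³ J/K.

14.2 fW

P_n = kTB = 1.38×10⁻²³ × 290 × 3.54×10⁶ = 1.42×10⁻¹⁴ W = 14.2 fW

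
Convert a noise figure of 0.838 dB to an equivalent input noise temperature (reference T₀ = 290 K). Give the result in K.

61.7 K

F = 10^(0.838/10) = 1.21283
T_e = (F − 1)·T₀ = (1.21283 − 1) × 290 = 61.7 K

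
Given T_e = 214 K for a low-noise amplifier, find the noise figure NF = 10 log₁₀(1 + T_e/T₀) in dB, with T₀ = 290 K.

2.40 dB

F = 1 + T_e/T₀ = 1 + 214/290 = 1.73793
NF = 10 log₁₀(1.73793) = 2.40 dB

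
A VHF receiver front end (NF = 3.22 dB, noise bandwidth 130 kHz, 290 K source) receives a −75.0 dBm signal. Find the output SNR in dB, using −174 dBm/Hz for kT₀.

44.6 dB

Noise floor: N = −174 + 10 log₁₀(B) + NF
10 log₁₀(1.30×10⁵) = 51.14 dB
N = −174 + 51.14 + 3.22 = −119.64 dBm
SNR = P_sig − N = −75.0 − (−119.64) = 44.64 dB → 44.6 dB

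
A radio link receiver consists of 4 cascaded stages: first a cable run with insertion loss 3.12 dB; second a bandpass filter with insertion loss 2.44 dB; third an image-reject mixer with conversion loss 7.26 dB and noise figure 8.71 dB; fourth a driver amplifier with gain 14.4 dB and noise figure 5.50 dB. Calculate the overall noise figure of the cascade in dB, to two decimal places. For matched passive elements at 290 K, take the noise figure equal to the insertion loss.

Convert to linear (a loss of L dB is a gain of −L dB): F_i = 10^(NF_i/10), G_i = 10^(G_i,dB/10)
  Stage 1: F_1 = 10^(3.12/10) = 2.051, G_1 = 10^(−3.12/10) = 0.4875
  Stage 2: F_2 = 10^(2.44/10) = 1.754, G_2 = 10^(−2.44/10) = 0.5702
  Stage 3: F_3 = 10^(8.71/10) = 7.430, G_3 = 10^(−7.26/10) = 0.1879
  Stage 4: F_4 = 10^(5.50/10) = 3.548, G_4 = 10^(14.4/10) = 27.54
Friis cascade:
  F = 2.051 + (1.754 − 1)/0.4875 + (7.430 − 1)/0.2780 + (3.548 − 1)/0.05224 = 75.51
NF = 10 log₁₀(75.51) = 18.78 dB

18.78 dB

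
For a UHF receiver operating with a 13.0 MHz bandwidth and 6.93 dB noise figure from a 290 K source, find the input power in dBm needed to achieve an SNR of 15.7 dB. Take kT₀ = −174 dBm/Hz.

−80.2 dBm

Sensitivity = −174 + 10 log₁₀(B) + NF + SNR_min
= −174 + 71.14 + 6.93 + 15.7
= −80.23 dBm → −80.2 dBm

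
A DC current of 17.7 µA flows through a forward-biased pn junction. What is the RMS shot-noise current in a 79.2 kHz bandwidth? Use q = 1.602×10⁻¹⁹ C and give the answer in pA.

670 pA

I_n = √(2qI·B)
2qI·B = 2 × 1.602×10⁻¹⁹ × 1.77×10⁻⁵ × 7.92×10⁴ = 4.49×10⁻¹⁹ A²
I_n = √(4.49×10⁻¹⁹) = 6.70×10⁻¹⁰ A = 670 pA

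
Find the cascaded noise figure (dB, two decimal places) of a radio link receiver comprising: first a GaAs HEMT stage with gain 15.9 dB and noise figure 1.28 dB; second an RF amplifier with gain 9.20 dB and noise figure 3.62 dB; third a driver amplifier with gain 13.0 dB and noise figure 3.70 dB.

Convert to linear (a loss of L dB is a gain of −L dB): F_i = 10^(NF_i/10), G_i = 10^(G_i,dB/10)
  Stage 1: F_1 = 10^(1.28/10) = 1.343, G_1 = 10^(15.9/10) = 38.90
  Stage 2: F_2 = 10^(3.62/10) = 2.301, G_2 = 10^(9.20/10) = 8.318
  Stage 3: F_3 = 10^(3.70/10) = 2.344, G_3 = 10^(13.0/10) = 19.95
Friis cascade:
  F = 1.343 + (2.301 − 1)/38.90 + (2.344 − 1)/323.6 = 1.380
NF = 10 log₁₀(1.380) = 1.40 dB

1.40 dB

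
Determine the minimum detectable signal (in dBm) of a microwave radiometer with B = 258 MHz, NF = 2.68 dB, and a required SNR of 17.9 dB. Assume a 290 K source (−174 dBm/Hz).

Sensitivity = −174 + 10 log₁₀(B) + NF + SNR_min
= −174 + 84.12 + 2.68 + 17.9
= −69.30 dBm → −69.3 dBm

−69.3 dBm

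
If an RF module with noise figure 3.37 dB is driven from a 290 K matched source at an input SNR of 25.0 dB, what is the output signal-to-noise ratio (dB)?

By definition F = SNR_in/SNR_out, so in dB: SNR_out = SNR_in − NF
SNR_out = 25.0 − 3.37 = 21.63 dB

21.63 dB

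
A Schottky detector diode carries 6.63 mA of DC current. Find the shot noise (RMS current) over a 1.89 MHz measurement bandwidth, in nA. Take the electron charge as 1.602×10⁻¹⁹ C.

I_n = √(2qI·B)
2qI·B = 2 × 1.602×10⁻¹⁹ × 6.63×10⁻³ × 1.89×10⁶ = 4.01×10⁻¹⁵ A²
I_n = √(4.01×10⁻¹⁵) = 6.34×10⁻⁸ A = 63.4 nA

63.4 nA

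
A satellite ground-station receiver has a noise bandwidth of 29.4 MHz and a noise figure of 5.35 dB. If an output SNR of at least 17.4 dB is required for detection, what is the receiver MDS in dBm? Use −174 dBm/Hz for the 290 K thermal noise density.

Sensitivity = −174 + 10 log₁₀(B) + NF + SNR_min
= −174 + 74.68 + 5.35 + 17.4
= −76.57 dBm → −76.6 dBm

−76.6 dBm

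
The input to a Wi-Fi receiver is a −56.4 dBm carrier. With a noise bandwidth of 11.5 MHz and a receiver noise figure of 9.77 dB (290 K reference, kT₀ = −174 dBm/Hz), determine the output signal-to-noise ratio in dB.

Noise floor: N = −174 + 10 log₁₀(B) + NF
10 log₁₀(1.15×10⁷) = 70.61 dB
N = −174 + 70.61 + 9.77 = −93.62 dBm
SNR = P_sig − N = −56.4 − (−93.62) = 37.22 dB → 37.2 dB

37.2 dB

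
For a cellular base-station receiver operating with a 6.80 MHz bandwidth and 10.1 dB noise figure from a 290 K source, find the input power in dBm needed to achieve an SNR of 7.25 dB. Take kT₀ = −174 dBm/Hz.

−88.3 dBm

Sensitivity = −174 + 10 log₁₀(B) + NF + SNR_min
= −174 + 68.33 + 10.1 + 7.25
= −88.32 dBm → −88.3 dBm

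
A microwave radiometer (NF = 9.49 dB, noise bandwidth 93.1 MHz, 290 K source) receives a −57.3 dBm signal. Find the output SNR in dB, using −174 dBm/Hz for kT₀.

Noise floor: N = −174 + 10 log₁₀(B) + NF
10 log₁₀(9.31×10⁷) = 79.69 dB
N = −174 + 79.69 + 9.49 = −84.82 dBm
SNR = P_sig − N = −57.3 − (−84.82) = 27.52 dB → 27.5 dB

27.5 dB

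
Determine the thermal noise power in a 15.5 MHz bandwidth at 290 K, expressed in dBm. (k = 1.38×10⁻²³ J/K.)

P_n = kTB = 1.38×10⁻²³ × 290 × 1.55×10⁷ = 6.20×10⁻¹⁴ W
In dBm: 10 log₁₀(6.20×10⁻¹⁴ / 10⁻³) = −102.1 dBm

−102.1 dBm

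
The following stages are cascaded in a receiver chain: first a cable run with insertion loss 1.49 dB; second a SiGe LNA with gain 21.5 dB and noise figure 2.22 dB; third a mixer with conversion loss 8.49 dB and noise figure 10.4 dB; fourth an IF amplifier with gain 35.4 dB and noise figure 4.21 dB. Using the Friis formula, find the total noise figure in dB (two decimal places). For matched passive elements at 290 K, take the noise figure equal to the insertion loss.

Convert to linear (a loss of L dB is a gain of −L dB): F_i = 10^(NF_i/10), G_i = 10^(G_i,dB/10)
  Stage 1: F_1 = 10^(1.49/10) = 1.409, G_1 = 10^(−1.49/10) = 0.7096
  Stage 2: F_2 = 10^(2.22/10) = 1.667, G_2 = 10^(21.5/10) = 141.3
  Stage 3: F_3 = 10^(10.4/10) = 10.96, G_3 = 10^(−8.49/10) = 0.1416
  Stage 4: F_4 = 10^(4.21/10) = 2.636, G_4 = 10^(35.4/10) = 3467
Friis cascade:
  F = 1.409 + (1.667 − 1)/0.7096 + (10.96 − 1)/100.2 + (2.636 − 1)/14.19 = 2.564
NF = 10 log₁₀(2.564) = 4.09 dB

4.09 dB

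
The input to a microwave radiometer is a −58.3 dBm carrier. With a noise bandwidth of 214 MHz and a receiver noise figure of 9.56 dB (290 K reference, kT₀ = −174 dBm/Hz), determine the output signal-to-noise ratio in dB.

Noise floor: N = −174 + 10 log₁₀(B) + NF
10 log₁₀(2.14×10⁸) = 83.3 dB
N = −174 + 83.3 + 9.56 = −81.14 dBm
SNR = P_sig − N = −58.3 − (−81.14) = 22.84 dB → 22.8 dB

22.8 dB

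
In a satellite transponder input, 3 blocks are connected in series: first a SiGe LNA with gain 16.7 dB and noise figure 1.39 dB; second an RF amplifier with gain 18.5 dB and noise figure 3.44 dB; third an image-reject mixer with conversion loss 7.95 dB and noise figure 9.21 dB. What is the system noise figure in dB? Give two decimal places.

Convert to linear (a loss of L dB is a gain of −L dB): F_i = 10^(NF_i/10), G_i = 10^(G_i,dB/10)
  Stage 1: F_1 = 10^(1.39/10) = 1.377, G_1 = 10^(16.7/10) = 46.77
  Stage 2: F_2 = 10^(3.44/10) = 2.208, G_2 = 10^(18.5/10) = 70.79
  Stage 3: F_3 = 10^(9.21/10) = 8.337, G_3 = 10^(−7.95/10) = 0.1603
Friis cascade:
  F = 1.377 + (2.208 − 1)/46.77 + (8.337 − 1)/3311 = 1.405
NF = 10 log₁₀(1.405) = 1.48 dB

1.48 dB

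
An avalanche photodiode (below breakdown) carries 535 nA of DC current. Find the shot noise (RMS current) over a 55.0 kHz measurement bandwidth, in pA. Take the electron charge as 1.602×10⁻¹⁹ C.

I_n = √(2qI·B)
2qI·B = 2 × 1.602×10⁻¹⁹ × 5.35×10⁻⁷ × 5.50×10⁴ = 9.43×10⁻²¹ A²
I_n = √(9.43×10⁻²¹) = 9.71×10⁻¹¹ A = 97.1 pA

97.1 pA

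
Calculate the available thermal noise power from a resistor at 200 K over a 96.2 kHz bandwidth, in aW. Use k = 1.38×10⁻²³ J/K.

P_n = kTB = 1.38×10⁻²³ × 200 × 9.62×10⁴ = 2.66×10⁻¹⁶ W = 266 aW

266 aW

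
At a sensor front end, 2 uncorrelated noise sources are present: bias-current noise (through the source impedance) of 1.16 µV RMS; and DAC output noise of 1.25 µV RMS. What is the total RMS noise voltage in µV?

1.71 µV

Uncorrelated sources add in power (mean-square): V_tot = √(ΣV_i²)
V_tot = √[(1.16×10⁻⁶)² + (1.25×10⁻⁶)²] = 1.71×10⁻⁶ V = 1.71 µV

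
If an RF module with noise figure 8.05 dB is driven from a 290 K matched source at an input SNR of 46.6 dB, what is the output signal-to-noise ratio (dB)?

38.55 dB

By definition F = SNR_in/SNR_out, so in dB: SNR_out = SNR_in − NF
SNR_out = 46.6 − 8.05 = 38.55 dB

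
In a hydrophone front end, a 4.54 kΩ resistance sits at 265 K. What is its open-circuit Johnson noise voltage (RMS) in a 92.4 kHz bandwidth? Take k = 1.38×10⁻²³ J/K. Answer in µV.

V_n = √(4kTRB)
4kTRB = 4 × 1.38×10⁻²³ × 265 × 4.54×10³ × 9.24×10⁴ = 6.14×10⁻¹² V²
V_n = √(6.14×10⁻¹²) = 2.48×10⁻⁶ V = 2.48 µV

2.48 µV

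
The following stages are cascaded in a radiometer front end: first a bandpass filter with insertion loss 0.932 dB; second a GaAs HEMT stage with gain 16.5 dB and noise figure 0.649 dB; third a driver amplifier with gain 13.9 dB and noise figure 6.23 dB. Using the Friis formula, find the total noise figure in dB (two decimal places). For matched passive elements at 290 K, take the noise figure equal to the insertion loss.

Convert to linear (a loss of L dB is a gain of −L dB): F_i = 10^(NF_i/10), G_i = 10^(G_i,dB/10)
  Stage 1: F_1 = 10^(0.932/10) = 1.239, G_1 = 10^(−0.932/10) = 0.8069
  Stage 2: F_2 = 10^(0.649/10) = 1.161, G_2 = 10^(16.5/10) = 44.67
  Stage 3: F_3 = 10^(6.23/10) = 4.198, G_3 = 10^(13.9/10) = 24.55
Friis cascade:
  F = 1.239 + (1.161 − 1)/0.8069 + (4.198 − 1)/36.04 = 1.528
NF = 10 log₁₀(1.528) = 1.84 dB

1.84 dB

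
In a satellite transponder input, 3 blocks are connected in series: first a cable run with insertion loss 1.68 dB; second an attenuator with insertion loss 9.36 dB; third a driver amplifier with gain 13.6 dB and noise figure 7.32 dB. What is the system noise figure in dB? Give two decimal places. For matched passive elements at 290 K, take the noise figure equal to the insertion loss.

Convert to linear (a loss of L dB is a gain of −L dB): F_i = 10^(NF_i/10), G_i = 10^(G_i,dB/10)
  Stage 1: F_1 = 10^(1.68/10) = 1.472, G_1 = 10^(−1.68/10) = 0.6792
  Stage 2: F_2 = 10^(9.36/10) = 8.630, G_2 = 10^(−9.36/10) = 0.1159
  Stage 3: F_3 = 10^(7.32/10) = 5.395, G_3 = 10^(13.6/10) = 22.91
Friis cascade:
  F = 1.472 + (8.630 − 1)/0.6792 + (5.395 − 1)/0.07870 = 68.55
NF = 10 log₁₀(68.55) = 18.36 dB

18.36 dB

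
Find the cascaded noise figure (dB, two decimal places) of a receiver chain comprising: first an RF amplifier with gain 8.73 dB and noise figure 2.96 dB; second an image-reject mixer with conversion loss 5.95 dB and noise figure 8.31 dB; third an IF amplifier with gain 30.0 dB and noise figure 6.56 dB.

6.64 dB

Convert to linear (a loss of L dB is a gain of −L dB): F_i = 10^(NF_i/10), G_i = 10^(G_i,dB/10)
  Stage 1: F_1 = 10^(2.96/10) = 1.977, G_1 = 10^(8.73/10) = 7.464
  Stage 2: F_2 = 10^(8.31/10) = 6.776, G_2 = 10^(−5.95/10) = 0.2541
  Stage 3: F_3 = 10^(6.56/10) = 4.529, G_3 = 10^(30.0/10) = 1000
Friis cascade:
  F = 1.977 + (6.776 − 1)/7.464 + (4.529 − 1)/1.897 = 4.611
NF = 10 log₁₀(4.611) = 6.64 dB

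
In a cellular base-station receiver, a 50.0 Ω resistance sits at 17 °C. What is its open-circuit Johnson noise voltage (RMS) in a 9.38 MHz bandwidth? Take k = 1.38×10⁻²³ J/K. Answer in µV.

T = 17 °C + 273.15 = 290.15 K
V_n = √(4kTRB)
4kTRB = 4 × 1.38×10⁻²³ × 290.15 × 5.00×10¹ × 9.38×10⁶ = 7.51×10⁻¹² V²
V_n = √(7.51×10⁻¹²) = 2.74×10⁻⁶ V = 2.74 µV

2.74 µV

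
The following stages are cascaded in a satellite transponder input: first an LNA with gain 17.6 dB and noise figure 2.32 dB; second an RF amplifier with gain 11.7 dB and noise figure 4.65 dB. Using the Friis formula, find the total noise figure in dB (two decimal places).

2.40 dB

Convert to linear (a loss of L dB is a gain of −L dB): F_i = 10^(NF_i/10), G_i = 10^(G_i,dB/10)
  Stage 1: F_1 = 10^(2.32/10) = 1.706, G_1 = 10^(17.6/10) = 57.54
  Stage 2: F_2 = 10^(4.65/10) = 2.917, G_2 = 10^(11.7/10) = 14.79
Friis cascade:
  F = 1.706 + (2.917 − 1)/57.54 = 1.739
NF = 10 log₁₀(1.739) = 2.40 dB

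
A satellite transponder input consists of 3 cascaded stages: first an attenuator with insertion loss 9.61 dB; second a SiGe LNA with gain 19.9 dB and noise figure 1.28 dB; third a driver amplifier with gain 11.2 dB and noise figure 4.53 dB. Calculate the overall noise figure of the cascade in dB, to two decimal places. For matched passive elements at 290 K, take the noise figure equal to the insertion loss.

Convert to linear (a loss of L dB is a gain of −L dB): F_i = 10^(NF_i/10), G_i = 10^(G_i,dB/10)
  Stage 1: F_1 = 10^(9.61/10) = 9.141, G_1 = 10^(−9.61/10) = 0.1094
  Stage 2: F_2 = 10^(1.28/10) = 1.343, G_2 = 10^(19.9/10) = 97.72
  Stage 3: F_3 = 10^(4.53/10) = 2.838, G_3 = 10^(11.2/10) = 13.18
Friis cascade:
  F = 9.141 + (1.343 − 1)/0.1094 + (2.838 − 1)/10.69 = 12.45
NF = 10 log₁₀(12.45) = 10.95 dB

10.95 dB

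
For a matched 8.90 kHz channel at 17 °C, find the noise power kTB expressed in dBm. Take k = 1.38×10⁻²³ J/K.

T = 17 °C + 273.15 = 290.15 K
P_n = kTB = 1.38×10⁻²³ × 290.15 × 8.90×10³ = 3.56×10⁻¹⁷ W
In dBm: 10 log₁₀(3.56×10⁻¹⁷ / 10⁻³) = −134.5 dBm

−134.5 dBm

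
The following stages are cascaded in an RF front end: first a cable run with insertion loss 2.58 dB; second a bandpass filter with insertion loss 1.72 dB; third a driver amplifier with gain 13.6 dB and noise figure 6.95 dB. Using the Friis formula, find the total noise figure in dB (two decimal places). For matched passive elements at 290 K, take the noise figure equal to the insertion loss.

11.25 dB

Convert to linear (a loss of L dB is a gain of −L dB): F_i = 10^(NF_i/10), G_i = 10^(G_i,dB/10)
  Stage 1: F_1 = 10^(2.58/10) = 1.811, G_1 = 10^(−2.58/10) = 0.5521
  Stage 2: F_2 = 10^(1.72/10) = 1.486, G_2 = 10^(−1.72/10) = 0.6730
  Stage 3: F_3 = 10^(6.95/10) = 4.955, G_3 = 10^(13.6/10) = 22.91
Friis cascade:
  F = 1.811 + (1.486 − 1)/0.5521 + (4.955 − 1)/0.3715 = 13.34
NF = 10 log₁₀(13.34) = 11.25 dB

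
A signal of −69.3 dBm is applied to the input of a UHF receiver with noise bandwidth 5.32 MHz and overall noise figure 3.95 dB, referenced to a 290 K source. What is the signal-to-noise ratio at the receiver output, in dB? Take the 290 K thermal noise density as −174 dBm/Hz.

Noise floor: N = −174 + 10 log₁₀(B) + NF
10 log₁₀(5.32×10⁶) = 67.26 dB
N = −174 + 67.26 + 3.95 = −102.79 dBm
SNR = P_sig − N = −69.3 − (−102.79) = 33.49 dB → 33.5 dB

33.5 dB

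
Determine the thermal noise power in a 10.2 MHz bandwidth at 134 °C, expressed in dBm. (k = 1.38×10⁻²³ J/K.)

T = 134 °C + 273.15 = 407.15 K
P_n = kTB = 1.38×10⁻²³ × 407.15 × 1.02×10⁷ = 5.73×10⁻¹⁴ W
In dBm: 10 log₁₀(5.73×10⁻¹⁴ / 10⁻³) = −102.4 dBm

−102.4 dBm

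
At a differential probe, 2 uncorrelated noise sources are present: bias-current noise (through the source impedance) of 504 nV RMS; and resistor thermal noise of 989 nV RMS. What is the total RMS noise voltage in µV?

1.11 µV

Uncorrelated sources add in power (mean-square): V_tot = √(ΣV_i²)
V_tot = √[(5.04×10⁻⁷)² + (9.89×10⁻⁷)²] = 1.11×10⁻⁶ V = 1.11 µV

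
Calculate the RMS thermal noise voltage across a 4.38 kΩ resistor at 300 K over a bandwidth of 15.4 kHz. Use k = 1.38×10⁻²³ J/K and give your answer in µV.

V_n = √(4kTRB)
4kTRB = 4 × 1.38×10⁻²³ × 300 × 4.38×10³ × 1.54×10⁴ = 1.12×10⁻¹² V²
V_n = √(1.12×10⁻¹²) = 1.06×10⁻⁶ V = 1.06 µV

1.06 µV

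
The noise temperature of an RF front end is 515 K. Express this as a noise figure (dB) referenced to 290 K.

F = 1 + T_e/T₀ = 1 + 515/290 = 2.77586
NF = 10 log₁₀(2.77586) = 4.43 dB

4.43 dB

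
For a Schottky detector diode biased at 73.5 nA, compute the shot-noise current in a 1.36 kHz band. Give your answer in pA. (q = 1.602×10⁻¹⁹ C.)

5.66 pA

I_n = √(2qI·B)
2qI·B = 2 × 1.602×10⁻¹⁹ × 7.35×10⁻⁸ × 1.36×10³ = 3.20×10⁻²³ A²
I_n = √(3.20×10⁻²³) = 5.66×10⁻¹² A = 5.66 pA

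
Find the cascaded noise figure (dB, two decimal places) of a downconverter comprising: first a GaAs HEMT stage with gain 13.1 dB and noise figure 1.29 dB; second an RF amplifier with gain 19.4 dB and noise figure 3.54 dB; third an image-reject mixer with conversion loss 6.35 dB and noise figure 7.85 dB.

Convert to linear (a loss of L dB is a gain of −L dB): F_i = 10^(NF_i/10), G_i = 10^(G_i,dB/10)
  Stage 1: F_1 = 10^(1.29/10) = 1.346, G_1 = 10^(13.1/10) = 20.42
  Stage 2: F_2 = 10^(3.54/10) = 2.259, G_2 = 10^(19.4/10) = 87.10
  Stage 3: F_3 = 10^(7.85/10) = 6.095, G_3 = 10^(−6.35/10) = 0.2317
Friis cascade:
  F = 1.346 + (2.259 − 1)/20.42 + (6.095 − 1)/1778 = 1.410
NF = 10 log₁₀(1.410) = 1.49 dB

1.49 dB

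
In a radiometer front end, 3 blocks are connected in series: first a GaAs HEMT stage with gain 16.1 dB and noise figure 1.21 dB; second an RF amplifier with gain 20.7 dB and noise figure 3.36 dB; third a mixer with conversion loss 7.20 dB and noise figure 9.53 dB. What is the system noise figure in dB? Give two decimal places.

Convert to linear (a loss of L dB is a gain of −L dB): F_i = 10^(NF_i/10), G_i = 10^(G_i,dB/10)
  Stage 1: F_1 = 10^(1.21/10) = 1.321, G_1 = 10^(16.1/10) = 40.74
  Stage 2: F_2 = 10^(3.36/10) = 2.168, G_2 = 10^(20.7/10) = 117.5
  Stage 3: F_3 = 10^(9.53/10) = 8.974, G_3 = 10^(−7.20/10) = 0.1905
Friis cascade:
  F = 1.321 + (2.168 − 1)/40.74 + (8.974 − 1)/4786 = 1.352
NF = 10 log₁₀(1.352) = 1.31 dB

1.31 dB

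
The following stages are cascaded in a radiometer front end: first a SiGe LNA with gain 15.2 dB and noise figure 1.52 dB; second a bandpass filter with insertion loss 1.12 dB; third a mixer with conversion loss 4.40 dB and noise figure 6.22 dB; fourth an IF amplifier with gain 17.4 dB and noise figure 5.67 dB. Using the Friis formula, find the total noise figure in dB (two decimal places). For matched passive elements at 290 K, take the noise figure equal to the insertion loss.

Convert to linear (a loss of L dB is a gain of −L dB): F_i = 10^(NF_i/10), G_i = 10^(G_i,dB/10)
  Stage 1: F_1 = 10^(1.52/10) = 1.419, G_1 = 10^(15.2/10) = 33.11
  Stage 2: F_2 = 10^(1.12/10) = 1.294, G_2 = 10^(−1.12/10) = 0.7727
  Stage 3: F_3 = 10^(6.22/10) = 4.188, G_3 = 10^(−4.40/10) = 0.3631
  Stage 4: F_4 = 10^(5.67/10) = 3.690, G_4 = 10^(17.4/10) = 54.95
Friis cascade:
  F = 1.419 + (1.294 − 1)/33.11 + (4.188 − 1)/25.59 + (3.690 − 1)/9.290 = 1.842
NF = 10 log₁₀(1.842) = 2.65 dB

2.65 dB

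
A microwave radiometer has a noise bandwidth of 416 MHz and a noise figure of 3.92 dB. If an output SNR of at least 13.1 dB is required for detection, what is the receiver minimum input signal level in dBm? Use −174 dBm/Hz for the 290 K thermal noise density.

−70.8 dBm

Sensitivity = −174 + 10 log₁₀(B) + NF + SNR_min
= −174 + 86.19 + 3.92 + 13.1
= −70.79 dBm → −70.8 dBm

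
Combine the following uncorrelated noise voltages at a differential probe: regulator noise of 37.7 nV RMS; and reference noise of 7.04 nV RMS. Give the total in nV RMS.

Uncorrelated sources add in power (mean-square): V_tot = √(ΣV_i²)
V_tot = √[(3.77×10⁻⁸)² + (7.04×10⁻⁹)²] = 3.84×10⁻⁸ V = 38.4 nV

38.4 nV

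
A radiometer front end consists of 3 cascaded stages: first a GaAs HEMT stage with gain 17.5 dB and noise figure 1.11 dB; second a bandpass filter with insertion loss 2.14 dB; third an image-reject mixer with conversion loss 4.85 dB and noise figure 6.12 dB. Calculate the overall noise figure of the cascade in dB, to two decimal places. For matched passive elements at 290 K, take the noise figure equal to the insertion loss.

Convert to linear (a loss of L dB is a gain of −L dB): F_i = 10^(NF_i/10), G_i = 10^(G_i,dB/10)
  Stage 1: F_1 = 10^(1.11/10) = 1.291, G_1 = 10^(17.5/10) = 56.23
  Stage 2: F_2 = 10^(2.14/10) = 1.637, G_2 = 10^(−2.14/10) = 0.6109
  Stage 3: F_3 = 10^(6.12/10) = 4.093, G_3 = 10^(−4.85/10) = 0.3273
Friis cascade:
  F = 1.291 + (1.637 − 1)/56.23 + (4.093 − 1)/34.36 = 1.393
NF = 10 log₁₀(1.393) = 1.44 dB

1.44 dB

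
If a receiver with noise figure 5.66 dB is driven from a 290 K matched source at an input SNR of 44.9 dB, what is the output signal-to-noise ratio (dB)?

39.24 dB

By definition F = SNR_in/SNR_out, so in dB: SNR_out = SNR_in − NF
SNR_out = 44.9 − 5.66 = 39.24 dB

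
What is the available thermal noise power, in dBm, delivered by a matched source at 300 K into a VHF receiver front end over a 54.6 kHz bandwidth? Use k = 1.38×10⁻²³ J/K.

P_n = kTB = 1.38×10⁻²³ × 300 × 5.46×10⁴ = 2.26×10⁻¹⁶ W
In dBm: 10 log₁₀(2.26×10⁻¹⁶ / 10⁻³) = −126.5 dBm

−126.5 dBm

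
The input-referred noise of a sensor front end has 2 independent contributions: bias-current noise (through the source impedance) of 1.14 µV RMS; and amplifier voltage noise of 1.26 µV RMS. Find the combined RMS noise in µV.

1.70 µV

Uncorrelated sources add in power (mean-square): V_tot = √(ΣV_i²)
V_tot = √[(1.14×10⁻⁶)² + (1.26×10⁻⁶)²] = 1.70×10⁻⁶ V = 1.70 µV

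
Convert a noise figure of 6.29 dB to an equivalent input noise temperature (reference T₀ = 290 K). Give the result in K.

F = 10^(6.29/10) = 4.25598
T_e = (F − 1)·T₀ = (4.25598 − 1) × 290 = 944 K

944 K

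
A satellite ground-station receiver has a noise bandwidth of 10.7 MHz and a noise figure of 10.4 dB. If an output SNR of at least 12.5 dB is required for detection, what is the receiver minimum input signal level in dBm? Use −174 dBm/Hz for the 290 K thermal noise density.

Sensitivity = −174 + 10 log₁₀(B) + NF + SNR_min
= −174 + 70.29 + 10.4 + 12.5
= −80.81 dBm → −80.8 dBm

−80.8 dBm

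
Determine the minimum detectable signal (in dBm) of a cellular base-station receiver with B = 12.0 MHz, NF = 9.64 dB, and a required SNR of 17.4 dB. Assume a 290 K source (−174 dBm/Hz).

Sensitivity = −174 + 10 log₁₀(B) + NF + SNR_min
= −174 + 70.79 + 9.64 + 17.4
= −76.17 dBm → −76.2 dBm

−76.2 dBm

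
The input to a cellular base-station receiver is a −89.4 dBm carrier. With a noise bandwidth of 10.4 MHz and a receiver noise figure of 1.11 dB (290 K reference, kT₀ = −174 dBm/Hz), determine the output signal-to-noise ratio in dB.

13.3 dB

Noise floor: N = −174 + 10 log₁₀(B) + NF
10 log₁₀(1.04×10⁷) = 70.17 dB
N = −174 + 70.17 + 1.11 = −102.72 dBm
SNR = P_sig − N = −89.4 − (−102.72) = 13.32 dB → 13.3 dB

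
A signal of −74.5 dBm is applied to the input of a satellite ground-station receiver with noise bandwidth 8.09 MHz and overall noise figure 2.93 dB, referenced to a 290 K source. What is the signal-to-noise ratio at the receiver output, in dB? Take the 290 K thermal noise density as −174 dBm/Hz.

27.5 dB

Noise floor: N = −174 + 10 log₁₀(B) + NF
10 log₁₀(8.09×10⁶) = 69.08 dB
N = −174 + 69.08 + 2.93 = −101.99 dBm
SNR = P_sig − N = −74.5 − (−101.99) = 27.49 dB → 27.5 dB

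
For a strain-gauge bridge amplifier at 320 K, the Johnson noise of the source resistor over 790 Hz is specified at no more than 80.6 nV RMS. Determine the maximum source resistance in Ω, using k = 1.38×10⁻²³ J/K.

466 Ω

Johnson–Nyquist: V_n = √(4kTRB) ⇒ R = V_n² / (4kTB)
4kTB = 4 × 1.38×10⁻²³ × 320 × 7.90×10² = 1.40×10⁻¹⁷
R = (8.06×10⁻⁸)² / 1.40×10⁻¹⁷ = 4.66×10² Ω = 466 Ω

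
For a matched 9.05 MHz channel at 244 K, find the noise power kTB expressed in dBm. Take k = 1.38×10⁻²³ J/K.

P_n = kTB = 1.38×10⁻²³ × 244 × 9.05×10⁶ = 3.05×10⁻¹⁴ W
In dBm: 10 log₁₀(3.05×10⁻¹⁴ / 10⁻³) = −105.2 dBm

−105.2 dBm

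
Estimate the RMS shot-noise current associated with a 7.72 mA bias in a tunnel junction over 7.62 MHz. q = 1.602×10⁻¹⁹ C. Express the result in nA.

137 nA

I_n = √(2qI·B)
2qI·B = 2 × 1.602×10⁻¹⁹ × 7.72×10⁻³ × 7.62×10⁶ = 1.88×10⁻¹⁴ A²
I_n = √(1.88×10⁻¹⁴) = 1.37×10⁻⁷ A = 137 nA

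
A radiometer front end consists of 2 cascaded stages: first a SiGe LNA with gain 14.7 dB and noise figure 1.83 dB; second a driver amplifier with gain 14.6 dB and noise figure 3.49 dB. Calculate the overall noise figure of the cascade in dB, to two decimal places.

Convert to linear (a loss of L dB is a gain of −L dB): F_i = 10^(NF_i/10), G_i = 10^(G_i,dB/10)
  Stage 1: F_1 = 10^(1.83/10) = 1.524, G_1 = 10^(14.7/10) = 29.51
  Stage 2: F_2 = 10^(3.49/10) = 2.234, G_2 = 10^(14.6/10) = 28.84
Friis cascade:
  F = 1.524 + (2.234 − 1)/29.51 = 1.566
NF = 10 log₁₀(1.566) = 1.95 dB

1.95 dB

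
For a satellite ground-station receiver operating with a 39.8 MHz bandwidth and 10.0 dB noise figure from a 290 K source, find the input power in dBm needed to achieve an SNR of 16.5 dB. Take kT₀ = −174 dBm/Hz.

Sensitivity = −174 + 10 log₁₀(B) + NF + SNR_min
= −174 + 76 + 10.0 + 16.5
= −71.5 dBm → −71.5 dBm

−71.5 dBm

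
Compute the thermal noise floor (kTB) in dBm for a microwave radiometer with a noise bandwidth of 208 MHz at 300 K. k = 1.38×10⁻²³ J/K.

−90.6 dBm

P_n = kTB = 1.38×10⁻²³ × 300 × 2.08×10⁸ = 8.61×10⁻¹³ W
In dBm: 10 log₁₀(8.61×10⁻¹³ / 10⁻³) = −90.6 dBm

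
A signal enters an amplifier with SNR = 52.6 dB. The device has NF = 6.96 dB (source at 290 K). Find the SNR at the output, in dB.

By definition F = SNR_in/SNR_out, so in dB: SNR_out = SNR_in − NF
SNR_out = 52.6 − 6.96 = 45.64 dB

45.64 dB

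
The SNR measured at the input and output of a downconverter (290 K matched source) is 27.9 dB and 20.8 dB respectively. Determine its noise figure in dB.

7.1 dB

NF (dB) = SNR_in(dB) − SNR_out(dB) when the source is at T₀
NF = 27.9 − 20.8 = 7.1 dB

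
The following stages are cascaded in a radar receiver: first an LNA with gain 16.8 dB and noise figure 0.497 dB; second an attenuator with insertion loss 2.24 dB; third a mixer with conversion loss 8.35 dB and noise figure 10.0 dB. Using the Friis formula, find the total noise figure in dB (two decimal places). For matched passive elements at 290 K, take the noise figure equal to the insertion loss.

Convert to linear (a loss of L dB is a gain of −L dB): F_i = 10^(NF_i/10), G_i = 10^(G_i,dB/10)
  Stage 1: F_1 = 10^(0.497/10) = 1.121, G_1 = 10^(16.8/10) = 47.86
  Stage 2: F_2 = 10^(2.24/10) = 1.675, G_2 = 10^(−2.24/10) = 0.5970
  Stage 3: F_3 = 10^(10.0/10) = 10.00, G_3 = 10^(−8.35/10) = 0.1462
Friis cascade:
  F = 1.121 + (1.675 − 1)/47.86 + (10.00 − 1)/28.58 = 1.450
NF = 10 log₁₀(1.450) = 1.61 dB

1.61 dB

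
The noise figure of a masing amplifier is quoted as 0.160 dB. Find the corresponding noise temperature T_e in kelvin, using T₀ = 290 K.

F = 10^(0.160/10) = 1.03753
T_e = (F − 1)·T₀ = (1.03753 − 1) × 290 = 10.9 K

10.9 K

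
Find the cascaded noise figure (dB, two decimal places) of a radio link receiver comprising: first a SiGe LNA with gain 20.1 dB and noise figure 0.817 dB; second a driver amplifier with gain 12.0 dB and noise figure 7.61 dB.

Convert to linear (a loss of L dB is a gain of −L dB): F_i = 10^(NF_i/10), G_i = 10^(G_i,dB/10)
  Stage 1: F_1 = 10^(0.817/10) = 1.207, G_1 = 10^(20.1/10) = 102.3
  Stage 2: F_2 = 10^(7.61/10) = 5.768, G_2 = 10^(12.0/10) = 15.85
Friis cascade:
  F = 1.207 + (5.768 − 1)/102.3 = 1.254
NF = 10 log₁₀(1.254) = 0.98 dB

0.98 dB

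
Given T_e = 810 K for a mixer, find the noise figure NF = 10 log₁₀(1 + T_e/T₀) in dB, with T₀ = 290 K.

F = 1 + T_e/T₀ = 1 + 810/290 = 3.7931
NF = 10 log₁₀(3.7931) = 5.79 dB

5.79 dB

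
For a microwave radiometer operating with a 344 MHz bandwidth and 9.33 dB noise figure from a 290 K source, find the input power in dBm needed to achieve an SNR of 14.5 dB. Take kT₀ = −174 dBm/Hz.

Sensitivity = −174 + 10 log₁₀(B) + NF + SNR_min
= −174 + 85.37 + 9.33 + 14.5
= −64.80 dBm → −64.8 dBm

−64.8 dBm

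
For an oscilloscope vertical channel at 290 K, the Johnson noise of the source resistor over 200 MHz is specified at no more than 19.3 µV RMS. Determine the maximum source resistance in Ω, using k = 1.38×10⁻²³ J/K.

Johnson–Nyquist: V_n = √(4kTRB) ⇒ R = V_n² / (4kTB)
4kTB = 4 × 1.38×10⁻²³ × 290 × 2.00×10⁸ = 3.20×10⁻¹²
R = (1.93×10⁻⁵)² / 3.20×10⁻¹² = 1.16×10² Ω = 116 Ω

116 Ω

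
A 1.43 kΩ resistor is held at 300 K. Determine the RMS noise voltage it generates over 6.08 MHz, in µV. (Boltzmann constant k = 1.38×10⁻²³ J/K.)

12.0 µV

V_n = √(4kTRB)
4kTRB = 4 × 1.38×10⁻²³ × 300 × 1.43×10³ × 6.08×10⁶ = 1.44×10⁻¹⁰ V²
V_n = √(1.44×10⁻¹⁰) = 1.20×10⁻⁵ V = 12.0 µV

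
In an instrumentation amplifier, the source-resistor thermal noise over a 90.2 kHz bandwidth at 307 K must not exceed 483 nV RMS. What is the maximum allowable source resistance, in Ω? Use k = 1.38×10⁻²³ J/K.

Johnson–Nyquist: V_n = √(4kTRB) ⇒ R = V_n² / (4kTB)
4kTB = 4 × 1.38×10⁻²³ × 307 × 9.02×10⁴ = 1.53×10⁻¹⁵
R = (4.83×10⁻⁷)² / 1.53×10⁻¹⁵ = 1.53×10² Ω = 153 Ω

153 Ω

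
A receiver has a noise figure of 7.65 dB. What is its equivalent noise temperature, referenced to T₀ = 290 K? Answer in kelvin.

1398 K

F = 10^(7.65/10) = 5.82103
T_e = (F − 1)·T₀ = (5.82103 − 1) × 290 = 1398 K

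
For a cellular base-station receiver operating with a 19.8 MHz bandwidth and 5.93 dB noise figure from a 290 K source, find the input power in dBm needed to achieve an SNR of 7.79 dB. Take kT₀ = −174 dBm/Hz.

Sensitivity = −174 + 10 log₁₀(B) + NF + SNR_min
= −174 + 72.97 + 5.93 + 7.79
= −87.31 dBm → −87.3 dBm

−87.3 dBm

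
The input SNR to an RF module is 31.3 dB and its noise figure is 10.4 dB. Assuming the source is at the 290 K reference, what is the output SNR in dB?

By definition F = SNR_in/SNR_out, so in dB: SNR_out = SNR_in − NF
SNR_out = 31.3 − 10.4 = 20.9 dB

20.9 dB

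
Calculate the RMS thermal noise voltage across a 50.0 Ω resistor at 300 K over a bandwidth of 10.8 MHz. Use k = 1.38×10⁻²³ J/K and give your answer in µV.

2.99 µV

V_n = √(4kTRB)
4kTRB = 4 × 1.38×10⁻²³ × 300 × 5.00×10¹ × 1.08×10⁷ = 8.94×10⁻¹² V²
V_n = √(8.94×10⁻¹²) = 2.99×10⁻⁶ V = 2.99 µV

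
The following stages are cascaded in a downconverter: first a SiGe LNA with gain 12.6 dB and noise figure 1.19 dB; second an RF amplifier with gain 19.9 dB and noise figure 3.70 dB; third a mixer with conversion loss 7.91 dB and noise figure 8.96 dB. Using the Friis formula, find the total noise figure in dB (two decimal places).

1.44 dB

Convert to linear (a loss of L dB is a gain of −L dB): F_i = 10^(NF_i/10), G_i = 10^(G_i,dB/10)
  Stage 1: F_1 = 10^(1.19/10) = 1.315, G_1 = 10^(12.6/10) = 18.20
  Stage 2: F_2 = 10^(3.70/10) = 2.344, G_2 = 10^(19.9/10) = 97.72
  Stage 3: F_3 = 10^(8.96/10) = 7.870, G_3 = 10^(−7.91/10) = 0.1618
Friis cascade:
  F = 1.315 + (2.344 − 1)/18.20 + (7.870 − 1)/1778 = 1.393
NF = 10 log₁₀(1.393) = 1.44 dB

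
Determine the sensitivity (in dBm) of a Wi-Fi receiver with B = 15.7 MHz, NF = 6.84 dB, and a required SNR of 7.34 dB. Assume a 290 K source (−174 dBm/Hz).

−87.9 dBm

Sensitivity = −174 + 10 log₁₀(B) + NF + SNR_min
= −174 + 71.96 + 6.84 + 7.34
= −87.86 dBm → −87.9 dBm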